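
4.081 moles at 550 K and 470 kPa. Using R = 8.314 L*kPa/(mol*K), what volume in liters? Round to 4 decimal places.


PV = nRT, solve for V = nRT / P.
nRT = 4.081 * 8.314 * 550 = 18661.1887
V = 18661.1887 / 470
V = 39.70465681 L, rounded to 4 dp:

39.7047 L


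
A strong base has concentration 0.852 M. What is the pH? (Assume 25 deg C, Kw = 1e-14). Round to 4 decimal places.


A strong base dissociates completely, so [OH-] equals the given concentration.
pOH = -log10([OH-]) = -log10(0.852) = 0.06956
pH = 14 - pOH = 14 - 0.06956
pH = 13.93044, rounded to 4 dp:

13.9304


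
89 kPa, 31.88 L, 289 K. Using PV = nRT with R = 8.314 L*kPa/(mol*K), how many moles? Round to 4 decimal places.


PV = nRT, solve for n = PV / (RT).
PV = 89 * 31.88 = 2837.32
RT = 8.314 * 289 = 2402.746
n = 2837.32 / 2402.746
n = 1.18086556 mol, rounded to 4 dp:

1.1809 mol


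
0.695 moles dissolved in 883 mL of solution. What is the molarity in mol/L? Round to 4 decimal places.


Convert volume to liters: V_L = V_mL / 1000.
V_L = 883 / 1000 = 0.883 L
M = n / V_L = 0.695 / 0.883
M = 0.78708947 mol/L, rounded to 4 dp:

0.7871 mol/L


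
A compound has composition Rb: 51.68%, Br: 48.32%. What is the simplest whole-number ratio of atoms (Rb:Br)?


Assume 100 g of compound, divide each mass% by atomic mass to get moles, then normalize by the smallest to get a raw atom ratio.
Moles per 100 g: Rb: 51.68/85.468 = 0.6047, Br: 48.32/79.904 = 0.6047
Raw ratio (divide by min = 0.6047): Rb: 1.0, Br: 1.0
Multiply by 1 to clear fractions: Rb: 1.0 ~= 1, Br: 1.0 ~= 1
Reduce by GCD to get the simplest whole-number ratio:

1:1


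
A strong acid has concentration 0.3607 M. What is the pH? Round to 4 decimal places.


A strong acid dissociates completely, so [H+] equals the given concentration.
pH = -log10([H+]) = -log10(0.3607)
pH = 0.44285386, rounded to 4 dp:

0.4429


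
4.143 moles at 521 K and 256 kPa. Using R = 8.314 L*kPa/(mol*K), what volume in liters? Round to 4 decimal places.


PV = nRT, solve for V = nRT / P.
nRT = 4.143 * 8.314 * 521 = 17945.7939
V = 17945.7939 / 256
V = 70.10075742 L, rounded to 4 dp:

70.1008 L


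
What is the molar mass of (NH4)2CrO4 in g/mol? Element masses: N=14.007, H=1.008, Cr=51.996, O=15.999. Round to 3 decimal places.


M = sum(count * atomic_mass) over atoms.
M = 2*14.007 + 8*1.008 + 1*51.996 + 4*15.999
M = 28.014 + 8.064 + 51.996 + 63.996
M = 152.07 g/mol, rounded to 3 dp:

152.070 g/mol


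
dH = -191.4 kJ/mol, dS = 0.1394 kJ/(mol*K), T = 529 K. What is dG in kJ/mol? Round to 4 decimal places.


Gibbs: dG = dH - T*dS (consistent units, dS already in kJ/(mol*K)).
T*dS = 529 * 0.1394 = 73.7426
dG = -191.4 - (73.7426)
dG = -265.1426 kJ/mol, rounded to 4 dp:

-265.1426 kJ/mol


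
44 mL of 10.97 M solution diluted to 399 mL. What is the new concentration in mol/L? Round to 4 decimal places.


Dilution: M1*V1 = M2*V2, solve for M2.
M2 = M1*V1 / V2
M2 = 10.97 * 44 / 399
M2 = 482.68 / 399
M2 = 1.20972431 mol/L, rounded to 4 dp:

1.2097 mol/L


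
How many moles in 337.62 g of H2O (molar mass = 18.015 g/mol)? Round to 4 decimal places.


n = mass / M
n = 337.62 / 18.015
n = 18.74104913 mol, rounded to 4 dp:

18.7410 mol


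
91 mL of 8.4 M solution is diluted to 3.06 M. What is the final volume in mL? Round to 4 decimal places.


Dilution: M1*V1 = M2*V2, solve for V2.
V2 = M1*V1 / M2
V2 = 8.4 * 91 / 3.06
V2 = 764.4 / 3.06
V2 = 249.80392157 mL, rounded to 4 dp:

249.8039 mL


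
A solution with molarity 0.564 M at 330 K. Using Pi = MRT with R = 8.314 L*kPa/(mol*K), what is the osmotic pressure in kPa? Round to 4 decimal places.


Osmotic pressure (van't Hoff): Pi = M*R*T.
RT = 8.314 * 330 = 2743.62
Pi = 0.564 * 2743.62
Pi = 1547.40168 kPa, rounded to 4 dp:

1547.4017 kPa


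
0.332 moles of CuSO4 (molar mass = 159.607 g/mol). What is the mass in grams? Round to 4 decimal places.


mass = n * M
mass = 0.332 * 159.607
mass = 52.989524 g, rounded to 4 dp:

52.9895 g


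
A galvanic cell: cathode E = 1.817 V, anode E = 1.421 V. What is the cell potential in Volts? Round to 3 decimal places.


Standard cell potential: E_cell = E_cathode - E_anode.
E_cell = 1.817 - (1.421)
E_cell = 0.396 V, rounded to 3 dp:

0.396 V


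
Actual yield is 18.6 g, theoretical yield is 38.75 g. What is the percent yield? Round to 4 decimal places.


% yield = 100 * actual / theoretical
% yield = 100 * 18.6 / 38.75
% yield = 48.0 %, rounded to 4 dp:

48.0000 %


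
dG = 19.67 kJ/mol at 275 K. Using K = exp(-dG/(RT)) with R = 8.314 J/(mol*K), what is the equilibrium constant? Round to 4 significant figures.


dG is in kJ/mol; multiply by 1000 to match R in J/(mol*K).
RT = 8.314 * 275 = 2286.35 J/mol
exponent = -dG*1000 / (RT) = -(19.67*1000) / 2286.35 = -8.60323223
K = exp(-8.60323223)
K = 0.00018351168, rounded to 4 significant figures:

0.0001835


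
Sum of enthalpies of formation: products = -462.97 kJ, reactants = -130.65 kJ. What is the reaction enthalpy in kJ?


dH_rxn = sum(dH_f products) - sum(dH_f reactants)
dH_rxn = -462.97 - (-130.65)
dH_rxn = -332.32 kJ:

-332.32 kJ


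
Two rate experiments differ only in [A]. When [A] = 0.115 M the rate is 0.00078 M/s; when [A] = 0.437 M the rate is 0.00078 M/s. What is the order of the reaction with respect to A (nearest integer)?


Rate is proportional to [A]^n, so rate2/rate1 = ([A]2/[A]1)^n. Take logs to solve for n.
rate2/rate1 = 0.00078 / 0.00078 = 1.0
[A]2/[A]1 = 0.437 / 0.115 = 3.8
n = ln(1.0) / ln(3.8) = 0.0
Nearest integer order:

0


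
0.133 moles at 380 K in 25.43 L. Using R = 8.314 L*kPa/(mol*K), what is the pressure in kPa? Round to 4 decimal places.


PV = nRT, solve for P = nRT / V.
nRT = 0.133 * 8.314 * 380 = 420.1896
P = 420.1896 / 25.43
P = 16.52338183 kPa, rounded to 4 dp:

16.5234 kPa


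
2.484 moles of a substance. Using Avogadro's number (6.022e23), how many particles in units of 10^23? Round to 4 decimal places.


N = n * NA, then divide by 1e23 for the requested units.
N / 1e23 = n * 6.022
N / 1e23 = 2.484 * 6.022
N / 1e23 = 14.958648, rounded to 4 dp:

14.9586


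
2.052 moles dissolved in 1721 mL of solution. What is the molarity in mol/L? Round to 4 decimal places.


Convert volume to liters: V_L = V_mL / 1000.
V_L = 1721 / 1000 = 1.721 L
M = n / V_L = 2.052 / 1.721
M = 1.19233004 mol/L, rounded to 4 dp:

1.1923 mol/L


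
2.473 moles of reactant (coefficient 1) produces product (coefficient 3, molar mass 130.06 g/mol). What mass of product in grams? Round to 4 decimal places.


Use the coefficient ratio to convert reactant moles to product moles, then multiply by the product's molar mass.
moles_P = moles_R * (coeff_P / coeff_R) = 2.473 * (3/1) = 7.419
mass_P = moles_P * M_P = 7.419 * 130.06
mass_P = 964.91514 g, rounded to 4 dp:

964.9151 g


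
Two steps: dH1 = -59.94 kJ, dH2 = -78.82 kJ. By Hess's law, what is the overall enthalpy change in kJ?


Hess's law: enthalpy is a state function, so add the step enthalpies.
dH_total = dH1 + dH2 = -59.94 + (-78.82)
dH_total = -138.76 kJ:

-138.76 kJ


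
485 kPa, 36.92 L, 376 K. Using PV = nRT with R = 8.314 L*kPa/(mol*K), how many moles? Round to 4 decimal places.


PV = nRT, solve for n = PV / (RT).
PV = 485 * 36.92 = 17906.2
RT = 8.314 * 376 = 3126.064
n = 17906.2 / 3126.064
n = 5.72803372 mol, rounded to 4 dp:

5.7280 mol


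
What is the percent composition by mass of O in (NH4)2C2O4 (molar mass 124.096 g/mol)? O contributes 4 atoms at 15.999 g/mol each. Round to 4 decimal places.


pct = 100 * (n_elem * M_elem) / M_total
mass_contribution = 4 * 15.999 = 63.996 g/mol
pct = 100 * 63.996 / 124.096
pct = 51.56975245 %, rounded to 4 dp:

51.5698 %


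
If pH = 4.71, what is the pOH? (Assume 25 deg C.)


At 25 deg C, pH + pOH = 14.
pOH = 14 - pH = 14 - 4.71
pOH = 9.29:

9.29


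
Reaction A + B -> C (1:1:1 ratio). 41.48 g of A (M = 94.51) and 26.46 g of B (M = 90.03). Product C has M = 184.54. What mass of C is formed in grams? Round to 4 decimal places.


Find moles of each reactant; the smaller value is the limiting reagent in a 1:1:1 reaction, so moles_C equals moles of the limiter.
n_A = mass_A / M_A = 41.48 / 94.51 = 0.438895 mol
n_B = mass_B / M_B = 26.46 / 90.03 = 0.293902 mol
Limiting reagent: B (smaller), n_limiting = 0.293902 mol
mass_C = n_limiting * M_C = 0.293902 * 184.54
mass_C = 54.23667508 g, rounded to 4 dp:

54.2367 g


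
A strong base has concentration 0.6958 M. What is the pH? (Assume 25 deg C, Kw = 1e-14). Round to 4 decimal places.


A strong base dissociates completely, so [OH-] equals the given concentration.
pOH = -log10([OH-]) = -log10(0.6958) = 0.157516
pH = 14 - pOH = 14 - 0.157516
pH = 13.842484, rounded to 4 dp:

13.8425


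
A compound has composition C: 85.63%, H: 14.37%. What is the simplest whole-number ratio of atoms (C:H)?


Assume 100 g of compound, divide each mass% by atomic mass to get moles, then normalize by the smallest to get a raw atom ratio.
Moles per 100 g: C: 85.63/12.011 = 7.1293, H: 14.37/1.008 = 14.256
Raw ratio (divide by min = 7.1293): C: 1.0, H: 2.0
Multiply by 1 to clear fractions: C: 1.0 ~= 1, H: 2.0 ~= 2
Reduce by GCD to get the simplest whole-number ratio:

1:2


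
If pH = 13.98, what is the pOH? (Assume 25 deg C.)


At 25 deg C, pH + pOH = 14.
pOH = 14 - pH = 14 - 13.98
pOH = 0.02:

0.02


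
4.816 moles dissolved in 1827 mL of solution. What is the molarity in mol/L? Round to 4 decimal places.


Convert volume to liters: V_L = V_mL / 1000.
V_L = 1827 / 1000 = 1.827 L
M = n / V_L = 4.816 / 1.827
M = 2.63601533 mol/L, rounded to 4 dp:

2.6360 mol/L


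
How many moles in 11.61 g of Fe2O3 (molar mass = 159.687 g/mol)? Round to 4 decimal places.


n = mass / M
n = 11.61 / 159.687
n = 0.07270473 mol, rounded to 4 dp:

0.0727 mol


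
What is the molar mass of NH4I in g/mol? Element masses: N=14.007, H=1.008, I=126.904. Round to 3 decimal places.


M = sum(count * atomic_mass) over atoms.
M = 1*14.007 + 4*1.008 + 1*126.904
M = 14.007 + 4.032 + 126.904
M = 144.943 g/mol, rounded to 3 dp:

144.943 g/mol


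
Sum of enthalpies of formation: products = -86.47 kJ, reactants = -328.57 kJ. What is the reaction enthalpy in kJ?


dH_rxn = sum(dH_f products) - sum(dH_f reactants)
dH_rxn = -86.47 - (-328.57)
dH_rxn = 242.1 kJ:

242.10 kJ


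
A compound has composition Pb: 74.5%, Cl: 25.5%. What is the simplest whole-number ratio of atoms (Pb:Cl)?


Assume 100 g of compound, divide each mass% by atomic mass to get moles, then normalize by the smallest to get a raw atom ratio.
Moles per 100 g: Pb: 74.5/207.2 = 0.3596, Cl: 25.5/35.453 = 0.7193
Raw ratio (divide by min = 0.3596): Pb: 1.0, Cl: 2.0
Multiply by 1 to clear fractions: Pb: 1.0 ~= 1, Cl: 2.0 ~= 2
Reduce by GCD to get the simplest whole-number ratio:

1:2


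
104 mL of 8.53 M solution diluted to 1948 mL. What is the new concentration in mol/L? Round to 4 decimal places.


Dilution: M1*V1 = M2*V2, solve for M2.
M2 = M1*V1 / V2
M2 = 8.53 * 104 / 1948
M2 = 887.12 / 1948
M2 = 0.45540041 mol/L, rounded to 4 dp:

0.4554 mol/L


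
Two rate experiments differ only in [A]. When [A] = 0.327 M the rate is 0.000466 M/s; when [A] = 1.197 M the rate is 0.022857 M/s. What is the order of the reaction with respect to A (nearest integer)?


Rate is proportional to [A]^n, so rate2/rate1 = ([A]2/[A]1)^n. Take logs to solve for n.
rate2/rate1 = 0.022857 / 0.000466 = 49.0494
[A]2/[A]1 = 1.197 / 0.327 = 3.6606
n = ln(49.0494) / ln(3.6606) = 3.0
Nearest integer order:

3


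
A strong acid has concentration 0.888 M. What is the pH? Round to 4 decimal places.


A strong acid dissociates completely, so [H+] equals the given concentration.
pH = -log10([H+]) = -log10(0.888)
pH = 0.05158703, rounded to 4 dp:

0.0516


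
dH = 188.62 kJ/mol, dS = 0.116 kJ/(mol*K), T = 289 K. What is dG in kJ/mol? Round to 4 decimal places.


Gibbs: dG = dH - T*dS (consistent units, dS already in kJ/(mol*K)).
T*dS = 289 * 0.116 = 33.524
dG = 188.62 - (33.524)
dG = 155.096 kJ/mol, rounded to 4 dp:

155.0960 kJ/mol


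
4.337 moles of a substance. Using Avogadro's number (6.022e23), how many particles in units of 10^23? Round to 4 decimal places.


N = n * NA, then divide by 1e23 for the requested units.
N / 1e23 = n * 6.022
N / 1e23 = 4.337 * 6.022
N / 1e23 = 26.117414, rounded to 4 dp:

26.1174


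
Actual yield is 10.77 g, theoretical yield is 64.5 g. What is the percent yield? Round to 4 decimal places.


% yield = 100 * actual / theoretical
% yield = 100 * 10.77 / 64.5
% yield = 16.69767442 %, rounded to 4 dp:

16.6977 %


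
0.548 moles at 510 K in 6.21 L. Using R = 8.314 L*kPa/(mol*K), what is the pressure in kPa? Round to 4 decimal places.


PV = nRT, solve for P = nRT / V.
nRT = 0.548 * 8.314 * 510 = 2323.5967
P = 2323.5967 / 6.21
P = 374.17016103 kPa, rounded to 4 dp:

374.1702 kPa


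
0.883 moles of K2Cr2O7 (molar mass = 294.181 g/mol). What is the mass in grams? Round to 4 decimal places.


mass = n * M
mass = 0.883 * 294.181
mass = 259.761823 g, rounded to 4 dp:

259.7618 g


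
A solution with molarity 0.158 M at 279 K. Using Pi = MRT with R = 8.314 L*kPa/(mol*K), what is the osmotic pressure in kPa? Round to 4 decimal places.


Osmotic pressure (van't Hoff): Pi = M*R*T.
RT = 8.314 * 279 = 2319.606
Pi = 0.158 * 2319.606
Pi = 366.497748 kPa, rounded to 4 dp:

366.4977 kPa


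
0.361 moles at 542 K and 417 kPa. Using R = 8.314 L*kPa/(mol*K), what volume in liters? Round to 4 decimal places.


PV = nRT, solve for V = nRT / P.
nRT = 0.361 * 8.314 * 542 = 1626.7339
V = 1626.7339 / 417
V = 3.90104053 L, rounded to 4 dp:

3.9010 L


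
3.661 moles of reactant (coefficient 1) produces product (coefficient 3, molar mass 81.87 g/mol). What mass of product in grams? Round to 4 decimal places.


Use the coefficient ratio to convert reactant moles to product moles, then multiply by the product's molar mass.
moles_P = moles_R * (coeff_P / coeff_R) = 3.661 * (3/1) = 10.983
mass_P = moles_P * M_P = 10.983 * 81.87
mass_P = 899.17821 g, rounded to 4 dp:

899.1782 g


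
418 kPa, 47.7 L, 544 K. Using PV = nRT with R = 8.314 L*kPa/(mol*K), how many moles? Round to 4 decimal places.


PV = nRT, solve for n = PV / (RT).
PV = 418 * 47.7 = 19938.6
RT = 8.314 * 544 = 4522.816
n = 19938.6 / 4522.816
n = 4.40844819 mol, rounded to 4 dp:

4.4084 mol


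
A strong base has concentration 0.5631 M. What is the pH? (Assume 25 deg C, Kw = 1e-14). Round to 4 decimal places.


A strong base dissociates completely, so [OH-] equals the given concentration.
pOH = -log10([OH-]) = -log10(0.5631) = 0.249414
pH = 14 - pOH = 14 - 0.249414
pH = 13.750586, rounded to 4 dp:

13.7506


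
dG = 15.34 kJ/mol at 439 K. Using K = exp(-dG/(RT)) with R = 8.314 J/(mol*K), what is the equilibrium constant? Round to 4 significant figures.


dG is in kJ/mol; multiply by 1000 to match R in J/(mol*K).
RT = 8.314 * 439 = 3649.846 J/mol
exponent = -dG*1000 / (RT) = -(15.34*1000) / 3649.846 = -4.20291705
K = exp(-4.20291705)
K = 0.014951898, rounded to 4 significant figures:

0.01495


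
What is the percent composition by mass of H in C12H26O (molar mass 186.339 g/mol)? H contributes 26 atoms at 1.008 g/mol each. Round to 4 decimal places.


pct = 100 * (n_elem * M_elem) / M_total
mass_contribution = 26 * 1.008 = 26.208 g/mol
pct = 100 * 26.208 / 186.339
pct = 14.06468855 %, rounded to 4 dp:

14.0647 %


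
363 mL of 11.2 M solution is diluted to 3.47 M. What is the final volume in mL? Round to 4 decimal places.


Dilution: M1*V1 = M2*V2, solve for V2.
V2 = M1*V1 / M2
V2 = 11.2 * 363 / 3.47
V2 = 4065.6 / 3.47
V2 = 1171.6426513 mL, rounded to 4 dp:

1171.6427 mL


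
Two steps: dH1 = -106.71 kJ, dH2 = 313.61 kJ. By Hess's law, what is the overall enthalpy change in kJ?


Hess's law: enthalpy is a state function, so add the step enthalpies.
dH_total = dH1 + dH2 = -106.71 + (313.61)
dH_total = 206.9 kJ:

206.90 kJ


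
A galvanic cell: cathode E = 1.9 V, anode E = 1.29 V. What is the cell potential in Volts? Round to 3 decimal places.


Standard cell potential: E_cell = E_cathode - E_anode.
E_cell = 1.9 - (1.29)
E_cell = 0.61 V, rounded to 3 dp:

0.610 V


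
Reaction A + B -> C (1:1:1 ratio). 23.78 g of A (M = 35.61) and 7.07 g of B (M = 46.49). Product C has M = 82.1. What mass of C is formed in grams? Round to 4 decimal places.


Find moles of each reactant; the smaller value is the limiting reagent in a 1:1:1 reaction, so moles_C equals moles of the limiter.
n_A = mass_A / M_A = 23.78 / 35.61 = 0.66779 mol
n_B = mass_B / M_B = 7.07 / 46.49 = 0.152076 mol
Limiting reagent: B (smaller), n_limiting = 0.152076 mol
mass_C = n_limiting * M_C = 0.152076 * 82.1
mass_C = 12.4854396 g, rounded to 4 dp:

12.4854 g


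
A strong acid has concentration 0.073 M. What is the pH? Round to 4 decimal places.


A strong acid dissociates completely, so [H+] equals the given concentration.
pH = -log10([H+]) = -log10(0.073)
pH = 1.13667714, rounded to 4 dp:

1.1367


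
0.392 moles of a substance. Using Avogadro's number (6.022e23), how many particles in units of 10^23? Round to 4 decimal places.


N = n * NA, then divide by 1e23 for the requested units.
N / 1e23 = n * 6.022
N / 1e23 = 0.392 * 6.022
N / 1e23 = 2.360624, rounded to 4 dp:

2.3606


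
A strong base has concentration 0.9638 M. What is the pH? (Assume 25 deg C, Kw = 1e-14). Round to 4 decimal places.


A strong base dissociates completely, so [OH-] equals the given concentration.
pOH = -log10([OH-]) = -log10(0.9638) = 0.016013
pH = 14 - pOH = 14 - 0.016013
pH = 13.983987, rounded to 4 dp:

13.9840


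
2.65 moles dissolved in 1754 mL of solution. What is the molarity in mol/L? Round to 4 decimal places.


Convert volume to liters: V_L = V_mL / 1000.
V_L = 1754 / 1000 = 1.754 L
M = n / V_L = 2.65 / 1.754
M = 1.51083238 mol/L, rounded to 4 dp:

1.5108 mol/L


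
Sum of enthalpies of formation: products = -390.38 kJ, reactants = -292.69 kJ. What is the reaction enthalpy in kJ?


dH_rxn = sum(dH_f products) - sum(dH_f reactants)
dH_rxn = -390.38 - (-292.69)
dH_rxn = -97.69 kJ:

-97.69 kJ


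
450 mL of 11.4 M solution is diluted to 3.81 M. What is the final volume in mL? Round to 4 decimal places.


Dilution: M1*V1 = M2*V2, solve for V2.
V2 = M1*V1 / M2
V2 = 11.4 * 450 / 3.81
V2 = 5130.0 / 3.81
V2 = 1346.45669291 mL, rounded to 4 dp:

1346.4567 mL


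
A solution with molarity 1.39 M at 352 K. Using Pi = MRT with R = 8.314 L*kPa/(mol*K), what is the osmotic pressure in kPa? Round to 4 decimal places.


Osmotic pressure (van't Hoff): Pi = M*R*T.
RT = 8.314 * 352 = 2926.528
Pi = 1.39 * 2926.528
Pi = 4067.87392 kPa, rounded to 4 dp:

4067.8739 kPa


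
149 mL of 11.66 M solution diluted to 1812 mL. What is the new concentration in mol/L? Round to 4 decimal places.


Dilution: M1*V1 = M2*V2, solve for M2.
M2 = M1*V1 / V2
M2 = 11.66 * 149 / 1812
M2 = 1737.34 / 1812
M2 = 0.95879691 mol/L, rounded to 4 dp:

0.9588 mol/L


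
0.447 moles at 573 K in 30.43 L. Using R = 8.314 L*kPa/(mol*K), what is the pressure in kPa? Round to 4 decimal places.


PV = nRT, solve for P = nRT / V.
nRT = 0.447 * 8.314 * 573 = 2129.4731
P = 2129.4731 / 30.43
P = 69.97939862 kPa, rounded to 4 dp:

69.9794 kPa


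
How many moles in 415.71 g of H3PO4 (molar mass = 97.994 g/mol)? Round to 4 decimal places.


n = mass / M
n = 415.71 / 97.994
n = 4.2421985 mol, rounded to 4 dp:

4.2422 mol


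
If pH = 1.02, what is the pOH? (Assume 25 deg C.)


At 25 deg C, pH + pOH = 14.
pOH = 14 - pH = 14 - 1.02
pOH = 12.98:

12.98


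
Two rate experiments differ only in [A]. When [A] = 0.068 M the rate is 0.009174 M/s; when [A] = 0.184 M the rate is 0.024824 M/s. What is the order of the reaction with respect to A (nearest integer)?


Rate is proportional to [A]^n, so rate2/rate1 = ([A]2/[A]1)^n. Take logs to solve for n.
rate2/rate1 = 0.024824 / 0.009174 = 2.7059
[A]2/[A]1 = 0.184 / 0.068 = 2.7059
n = ln(2.7059) / ln(2.7059) = 1.0
Nearest integer order:

1


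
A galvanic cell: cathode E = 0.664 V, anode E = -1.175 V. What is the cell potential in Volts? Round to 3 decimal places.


Standard cell potential: E_cell = E_cathode - E_anode.
E_cell = 0.664 - (-1.175)
E_cell = 1.839 V, rounded to 3 dp:

1.839 V


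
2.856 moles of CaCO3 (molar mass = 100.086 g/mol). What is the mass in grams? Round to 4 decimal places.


mass = n * M
mass = 2.856 * 100.086
mass = 285.845616 g, rounded to 4 dp:

285.8456 g


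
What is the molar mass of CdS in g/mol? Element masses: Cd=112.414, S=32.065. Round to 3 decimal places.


M = sum(count * atomic_mass) over atoms.
M = 1*112.414 + 1*32.065
M = 112.414 + 32.065
M = 144.479 g/mol, rounded to 3 dp:

144.479 g/mol


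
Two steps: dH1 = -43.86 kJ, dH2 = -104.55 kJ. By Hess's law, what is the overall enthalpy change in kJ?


Hess's law: enthalpy is a state function, so add the step enthalpies.
dH_total = dH1 + dH2 = -43.86 + (-104.55)
dH_total = -148.41 kJ:

-148.41 kJ


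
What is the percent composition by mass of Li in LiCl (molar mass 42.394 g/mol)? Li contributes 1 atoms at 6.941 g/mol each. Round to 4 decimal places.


pct = 100 * (n_elem * M_elem) / M_total
mass_contribution = 1 * 6.941 = 6.941 g/mol
pct = 100 * 6.941 / 42.394
pct = 16.3725999 %, rounded to 4 dp:

16.3726 %


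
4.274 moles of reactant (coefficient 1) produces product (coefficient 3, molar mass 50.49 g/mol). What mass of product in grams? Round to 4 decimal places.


Use the coefficient ratio to convert reactant moles to product moles, then multiply by the product's molar mass.
moles_P = moles_R * (coeff_P / coeff_R) = 4.274 * (3/1) = 12.822
mass_P = moles_P * M_P = 12.822 * 50.49
mass_P = 647.38278 g, rounded to 4 dp:

647.3828 g


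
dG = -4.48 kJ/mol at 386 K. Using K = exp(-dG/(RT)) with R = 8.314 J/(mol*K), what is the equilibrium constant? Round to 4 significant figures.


dG is in kJ/mol; multiply by 1000 to match R in J/(mol*K).
RT = 8.314 * 386 = 3209.204 J/mol
exponent = -dG*1000 / (RT) = -(-4.48*1000) / 3209.204 = 1.3959848
K = exp(1.3959848)
K = 4.0389502, rounded to 4 significant figures:

4.039


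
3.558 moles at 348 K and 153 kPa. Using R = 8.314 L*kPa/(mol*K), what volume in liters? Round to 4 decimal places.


PV = nRT, solve for V = nRT / P.
nRT = 3.558 * 8.314 * 348 = 10294.2618
V = 10294.2618 / 153
V = 67.28275686 L, rounded to 4 dp:

67.2828 L


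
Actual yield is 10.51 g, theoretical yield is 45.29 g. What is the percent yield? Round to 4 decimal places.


% yield = 100 * actual / theoretical
% yield = 100 * 10.51 / 45.29
% yield = 23.20600574 %, rounded to 4 dp:

23.2060 %


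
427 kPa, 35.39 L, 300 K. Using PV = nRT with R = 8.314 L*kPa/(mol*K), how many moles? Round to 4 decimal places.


PV = nRT, solve for n = PV / (RT).
PV = 427 * 35.39 = 15111.53
RT = 8.314 * 300 = 2494.2
n = 15111.53 / 2494.2
n = 6.05866811 mol, rounded to 4 dp:

6.0587 mol


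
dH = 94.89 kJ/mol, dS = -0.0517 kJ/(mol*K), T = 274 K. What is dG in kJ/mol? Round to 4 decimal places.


Gibbs: dG = dH - T*dS (consistent units, dS already in kJ/(mol*K)).
T*dS = 274 * -0.0517 = -14.1658
dG = 94.89 - (-14.1658)
dG = 109.0558 kJ/mol, rounded to 4 dp:

109.0558 kJ/mol


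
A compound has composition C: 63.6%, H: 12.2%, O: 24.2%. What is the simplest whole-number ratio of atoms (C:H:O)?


Assume 100 g of compound, divide each mass% by atomic mass to get moles, then normalize by the smallest to get a raw atom ratio.
Moles per 100 g: C: 63.6/12.011 = 5.2951, H: 12.2/1.008 = 12.1032, O: 24.2/15.999 = 1.5126
Raw ratio (divide by min = 1.5126): C: 3.501, H: 8.002, O: 1.0
Multiply by 2 to clear fractions: C: 7.001 ~= 7, H: 16.003 ~= 16, O: 2.0 ~= 2
Reduce by GCD to get the simplest whole-number ratio:

7:16:2


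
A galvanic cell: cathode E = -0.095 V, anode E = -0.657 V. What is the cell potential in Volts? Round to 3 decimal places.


Standard cell potential: E_cell = E_cathode - E_anode.
E_cell = -0.095 - (-0.657)
E_cell = 0.562 V, rounded to 3 dp:

0.562 V


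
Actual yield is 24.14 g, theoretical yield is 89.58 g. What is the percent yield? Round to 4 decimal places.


% yield = 100 * actual / theoretical
% yield = 100 * 24.14 / 89.58
% yield = 26.94797946 %, rounded to 4 dp:

26.9480 %


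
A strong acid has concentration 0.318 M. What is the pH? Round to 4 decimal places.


A strong acid dissociates completely, so [H+] equals the given concentration.
pH = -log10([H+]) = -log10(0.318)
pH = 0.49757288, rounded to 4 dp:

0.4976


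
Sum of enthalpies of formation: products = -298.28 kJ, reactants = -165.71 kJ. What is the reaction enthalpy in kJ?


dH_rxn = sum(dH_f products) - sum(dH_f reactants)
dH_rxn = -298.28 - (-165.71)
dH_rxn = -132.57 kJ:

-132.57 kJ


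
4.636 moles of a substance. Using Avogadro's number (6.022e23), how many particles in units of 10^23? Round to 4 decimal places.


N = n * NA, then divide by 1e23 for the requested units.
N / 1e23 = n * 6.022
N / 1e23 = 4.636 * 6.022
N / 1e23 = 27.917992, rounded to 4 dp:

27.9180


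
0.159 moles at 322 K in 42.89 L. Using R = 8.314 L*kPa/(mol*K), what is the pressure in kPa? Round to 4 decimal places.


PV = nRT, solve for P = nRT / V.
nRT = 0.159 * 8.314 * 322 = 425.6602
P = 425.6602 / 42.89
P = 9.92446258 kPa, rounded to 4 dp:

9.9245 kPa


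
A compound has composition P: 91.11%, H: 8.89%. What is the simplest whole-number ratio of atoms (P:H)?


Assume 100 g of compound, divide each mass% by atomic mass to get moles, then normalize by the smallest to get a raw atom ratio.
Moles per 100 g: P: 91.11/30.974 = 2.9415, H: 8.89/1.008 = 8.8194
Raw ratio (divide by min = 2.9415): P: 1.0, H: 2.998
Multiply by 1 to clear fractions: P: 1.0 ~= 1, H: 2.998 ~= 3
Reduce by GCD to get the simplest whole-number ratio:

1:3


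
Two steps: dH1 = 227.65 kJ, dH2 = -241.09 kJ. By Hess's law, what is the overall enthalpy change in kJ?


Hess's law: enthalpy is a state function, so add the step enthalpies.
dH_total = dH1 + dH2 = 227.65 + (-241.09)
dH_total = -13.44 kJ:

-13.44 kJ


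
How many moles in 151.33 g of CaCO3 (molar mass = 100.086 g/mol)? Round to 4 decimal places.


n = mass / M
n = 151.33 / 100.086
n = 1.51199968 mol, rounded to 4 dp:

1.5120 mol


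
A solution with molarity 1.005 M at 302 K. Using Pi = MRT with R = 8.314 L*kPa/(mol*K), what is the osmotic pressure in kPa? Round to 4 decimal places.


Osmotic pressure (van't Hoff): Pi = M*R*T.
RT = 8.314 * 302 = 2510.828
Pi = 1.005 * 2510.828
Pi = 2523.38214 kPa, rounded to 4 dp:

2523.3821 kPa


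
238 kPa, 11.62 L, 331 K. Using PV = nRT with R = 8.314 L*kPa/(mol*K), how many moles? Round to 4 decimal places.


PV = nRT, solve for n = PV / (RT).
PV = 238 * 11.62 = 2765.56
RT = 8.314 * 331 = 2751.934
n = 2765.56 / 2751.934
n = 1.00495143 mol, rounded to 4 dp:

1.0050 mol


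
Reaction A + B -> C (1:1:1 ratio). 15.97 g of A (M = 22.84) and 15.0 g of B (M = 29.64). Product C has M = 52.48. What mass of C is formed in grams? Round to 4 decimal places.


Find moles of each reactant; the smaller value is the limiting reagent in a 1:1:1 reaction, so moles_C equals moles of the limiter.
n_A = mass_A / M_A = 15.97 / 22.84 = 0.699212 mol
n_B = mass_B / M_B = 15.0 / 29.64 = 0.506073 mol
Limiting reagent: B (smaller), n_limiting = 0.506073 mol
mass_C = n_limiting * M_C = 0.506073 * 52.48
mass_C = 26.55871104 g, rounded to 4 dp:

26.5587 g


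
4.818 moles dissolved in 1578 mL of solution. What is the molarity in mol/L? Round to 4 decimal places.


Convert volume to liters: V_L = V_mL / 1000.
V_L = 1578 / 1000 = 1.578 L
M = n / V_L = 4.818 / 1.578
M = 3.05323194 mol/L, rounded to 4 dp:

3.0532 mol/L


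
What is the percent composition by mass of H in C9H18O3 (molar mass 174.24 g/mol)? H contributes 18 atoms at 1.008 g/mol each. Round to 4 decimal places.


pct = 100 * (n_elem * M_elem) / M_total
mass_contribution = 18 * 1.008 = 18.144 g/mol
pct = 100 * 18.144 / 174.24
pct = 10.41322314 %, rounded to 4 dp:

10.4132 %


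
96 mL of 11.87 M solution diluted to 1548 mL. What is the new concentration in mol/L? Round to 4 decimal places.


Dilution: M1*V1 = M2*V2, solve for M2.
M2 = M1*V1 / V2
M2 = 11.87 * 96 / 1548
M2 = 1139.52 / 1548
M2 = 0.73612403 mol/L, rounded to 4 dp:

0.7361 mol/L


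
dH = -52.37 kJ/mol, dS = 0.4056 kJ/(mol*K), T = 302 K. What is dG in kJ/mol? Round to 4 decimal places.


Gibbs: dG = dH - T*dS (consistent units, dS already in kJ/(mol*K)).
T*dS = 302 * 0.4056 = 122.4912
dG = -52.37 - (122.4912)
dG = -174.8612 kJ/mol, rounded to 4 dp:

-174.8612 kJ/mol


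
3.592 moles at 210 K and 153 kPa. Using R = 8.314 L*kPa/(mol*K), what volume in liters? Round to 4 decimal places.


PV = nRT, solve for V = nRT / P.
nRT = 3.592 * 8.314 * 210 = 6271.4165
V = 6271.4165 / 153
V = 40.98965033 L, rounded to 4 dp:

40.9897 L


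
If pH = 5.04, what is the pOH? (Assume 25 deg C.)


At 25 deg C, pH + pOH = 14.
pOH = 14 - pH = 14 - 5.04
pOH = 8.96:

8.96


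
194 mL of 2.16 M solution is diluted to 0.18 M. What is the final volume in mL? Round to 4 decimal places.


Dilution: M1*V1 = M2*V2, solve for V2.
V2 = M1*V1 / M2
V2 = 2.16 * 194 / 0.18
V2 = 419.04 / 0.18
V2 = 2328.0 mL, rounded to 4 dp:

2328.0000 mL


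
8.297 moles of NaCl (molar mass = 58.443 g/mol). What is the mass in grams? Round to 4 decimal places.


mass = n * M
mass = 8.297 * 58.443
mass = 484.901571 g, rounded to 4 dp:

484.9016 g


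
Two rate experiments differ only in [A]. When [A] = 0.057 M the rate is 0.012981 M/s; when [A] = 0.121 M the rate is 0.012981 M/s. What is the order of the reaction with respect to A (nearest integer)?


Rate is proportional to [A]^n, so rate2/rate1 = ([A]2/[A]1)^n. Take logs to solve for n.
rate2/rate1 = 0.012981 / 0.012981 = 1.0
[A]2/[A]1 = 0.121 / 0.057 = 2.1228
n = ln(1.0) / ln(2.1228) = 0.0
Nearest integer order:

0


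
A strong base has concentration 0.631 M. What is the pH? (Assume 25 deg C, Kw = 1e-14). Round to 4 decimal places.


A strong base dissociates completely, so [OH-] equals the given concentration.
pOH = -log10([OH-]) = -log10(0.631) = 0.199971
pH = 14 - pOH = 14 - 0.199971
pH = 13.800029, rounded to 4 dp:

13.8000


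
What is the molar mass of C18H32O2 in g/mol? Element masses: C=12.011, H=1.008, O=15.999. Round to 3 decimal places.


M = sum(count * atomic_mass) over atoms.
M = 18*12.011 + 32*1.008 + 2*15.999
M = 216.198 + 32.256 + 31.998
M = 280.452 g/mol, rounded to 3 dp:

280.452 g/mol


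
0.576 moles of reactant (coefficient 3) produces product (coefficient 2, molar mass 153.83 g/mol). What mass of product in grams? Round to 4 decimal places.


Use the coefficient ratio to convert reactant moles to product moles, then multiply by the product's molar mass.
moles_P = moles_R * (coeff_P / coeff_R) = 0.576 * (2/3) = 0.384
mass_P = moles_P * M_P = 0.384 * 153.83
mass_P = 59.07072 g, rounded to 4 dp:

59.0707 g


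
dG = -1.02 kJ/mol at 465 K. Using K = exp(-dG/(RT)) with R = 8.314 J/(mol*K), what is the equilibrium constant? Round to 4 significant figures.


dG is in kJ/mol; multiply by 1000 to match R in J/(mol*K).
RT = 8.314 * 465 = 3866.01 J/mol
exponent = -dG*1000 / (RT) = -(-1.02*1000) / 3866.01 = 0.26383791
K = exp(0.26383791)
K = 1.3019172, rounded to 4 significant figures:

1.302


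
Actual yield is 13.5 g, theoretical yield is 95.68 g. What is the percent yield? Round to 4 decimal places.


% yield = 100 * actual / theoretical
% yield = 100 * 13.5 / 95.68
% yield = 14.10953177 %, rounded to 4 dp:

14.1095 %


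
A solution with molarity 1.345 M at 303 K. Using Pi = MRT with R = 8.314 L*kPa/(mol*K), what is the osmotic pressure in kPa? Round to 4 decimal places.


Osmotic pressure (van't Hoff): Pi = M*R*T.
RT = 8.314 * 303 = 2519.142
Pi = 1.345 * 2519.142
Pi = 3388.24599 kPa, rounded to 4 dp:

3388.2460 kPa


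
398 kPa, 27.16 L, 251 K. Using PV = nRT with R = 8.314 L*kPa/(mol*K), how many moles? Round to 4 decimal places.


PV = nRT, solve for n = PV / (RT).
PV = 398 * 27.16 = 10809.68
RT = 8.314 * 251 = 2086.814
n = 10809.68 / 2086.814
n = 5.17999208 mol, rounded to 4 dp:

5.1800 mol


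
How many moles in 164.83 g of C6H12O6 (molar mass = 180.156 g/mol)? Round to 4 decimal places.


n = mass / M
n = 164.83 / 180.156
n = 0.91492928 mol, rounded to 4 dp:

0.9149 mol


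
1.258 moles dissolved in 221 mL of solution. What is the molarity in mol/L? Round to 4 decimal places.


Convert volume to liters: V_L = V_mL / 1000.
V_L = 221 / 1000 = 0.221 L
M = n / V_L = 1.258 / 0.221
M = 5.69230769 mol/L, rounded to 4 dp:

5.6923 mol/L


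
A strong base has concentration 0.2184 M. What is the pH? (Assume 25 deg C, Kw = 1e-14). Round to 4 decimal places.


A strong base dissociates completely, so [OH-] equals the given concentration.
pOH = -log10([OH-]) = -log10(0.2184) = 0.660747
pH = 14 - pOH = 14 - 0.660747
pH = 13.339253, rounded to 4 dp:

13.3393


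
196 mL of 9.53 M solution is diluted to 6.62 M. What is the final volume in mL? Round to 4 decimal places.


Dilution: M1*V1 = M2*V2, solve for V2.
V2 = M1*V1 / M2
V2 = 9.53 * 196 / 6.62
V2 = 1867.88 / 6.62
V2 = 282.1570997 mL, rounded to 4 dp:

282.1571 mL


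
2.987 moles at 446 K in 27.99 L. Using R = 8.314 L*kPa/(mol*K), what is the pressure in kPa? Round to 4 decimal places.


PV = nRT, solve for P = nRT / V.
nRT = 2.987 * 8.314 * 446 = 11075.9274
P = 11075.9274 / 27.99
P = 395.71016077 kPa, rounded to 4 dp:

395.7102 kPa


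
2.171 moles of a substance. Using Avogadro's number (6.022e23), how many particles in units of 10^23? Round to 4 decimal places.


N = n * NA, then divide by 1e23 for the requested units.
N / 1e23 = n * 6.022
N / 1e23 = 2.171 * 6.022
N / 1e23 = 13.073762, rounded to 4 dp:

13.0738


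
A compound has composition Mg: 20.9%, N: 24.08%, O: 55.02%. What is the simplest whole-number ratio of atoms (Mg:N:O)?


Assume 100 g of compound, divide each mass% by atomic mass to get moles, then normalize by the smallest to get a raw atom ratio.
Moles per 100 g: Mg: 20.9/24.305 = 0.8599, N: 24.08/14.007 = 1.7191, O: 55.02/15.999 = 3.439
Raw ratio (divide by min = 0.8599): Mg: 1.0, N: 1.999, O: 3.999
Multiply by 1 to clear fractions: Mg: 1.0 ~= 1, N: 1.999 ~= 2, O: 3.999 ~= 4
Reduce by GCD to get the simplest whole-number ratio:

1:2:4


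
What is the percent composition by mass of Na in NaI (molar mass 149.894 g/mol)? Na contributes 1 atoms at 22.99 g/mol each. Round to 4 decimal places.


pct = 100 * (n_elem * M_elem) / M_total
mass_contribution = 1 * 22.99 = 22.99 g/mol
pct = 100 * 22.99 / 149.894
pct = 15.33750517 %, rounded to 4 dp:

15.3375 %


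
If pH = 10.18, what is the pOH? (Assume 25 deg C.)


At 25 deg C, pH + pOH = 14.
pOH = 14 - pH = 14 - 10.18
pOH = 3.82:

3.82


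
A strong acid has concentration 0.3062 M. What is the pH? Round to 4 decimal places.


A strong acid dissociates completely, so [H+] equals the given concentration.
pH = -log10([H+]) = -log10(0.3062)
pH = 0.51399481, rounded to 4 dp:

0.5140


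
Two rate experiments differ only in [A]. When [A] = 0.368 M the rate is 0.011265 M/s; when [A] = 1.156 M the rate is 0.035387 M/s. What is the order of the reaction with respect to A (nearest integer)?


Rate is proportional to [A]^n, so rate2/rate1 = ([A]2/[A]1)^n. Take logs to solve for n.
rate2/rate1 = 0.035387 / 0.011265 = 3.1413
[A]2/[A]1 = 1.156 / 0.368 = 3.1413
n = ln(3.1413) / ln(3.1413) = 1.0
Nearest integer order:

1


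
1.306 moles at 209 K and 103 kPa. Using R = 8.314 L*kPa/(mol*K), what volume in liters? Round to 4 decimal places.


PV = nRT, solve for V = nRT / P.
nRT = 1.306 * 8.314 * 209 = 2269.3396
V = 2269.3396 / 103
V = 22.0324233 L, rounded to 4 dp:

22.0324 L


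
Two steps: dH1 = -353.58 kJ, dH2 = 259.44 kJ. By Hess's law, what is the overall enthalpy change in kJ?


Hess's law: enthalpy is a state function, so add the step enthalpies.
dH_total = dH1 + dH2 = -353.58 + (259.44)
dH_total = -94.14 kJ:

-94.14 kJ


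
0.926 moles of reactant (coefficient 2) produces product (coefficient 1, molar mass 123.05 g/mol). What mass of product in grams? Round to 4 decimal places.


Use the coefficient ratio to convert reactant moles to product moles, then multiply by the product's molar mass.
moles_P = moles_R * (coeff_P / coeff_R) = 0.926 * (1/2) = 0.463
mass_P = moles_P * M_P = 0.463 * 123.05
mass_P = 56.97215 g, rounded to 4 dp:

56.9722 g


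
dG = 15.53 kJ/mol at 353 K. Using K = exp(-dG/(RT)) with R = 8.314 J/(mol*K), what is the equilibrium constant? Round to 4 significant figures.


dG is in kJ/mol; multiply by 1000 to match R in J/(mol*K).
RT = 8.314 * 353 = 2934.842 J/mol
exponent = -dG*1000 / (RT) = -(15.53*1000) / 2934.842 = -5.29159662
K = exp(-5.29159662)
K = 0.0050337169, rounded to 4 significant figures:

0.005034


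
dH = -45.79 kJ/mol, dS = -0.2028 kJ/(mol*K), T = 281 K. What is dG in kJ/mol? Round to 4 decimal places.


Gibbs: dG = dH - T*dS (consistent units, dS already in kJ/(mol*K)).
T*dS = 281 * -0.2028 = -56.9868
dG = -45.79 - (-56.9868)
dG = 11.1968 kJ/mol, rounded to 4 dp:

11.1968 kJ/mol


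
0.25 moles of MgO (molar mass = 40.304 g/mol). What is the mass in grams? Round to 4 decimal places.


mass = n * M
mass = 0.25 * 40.304
mass = 10.076 g, rounded to 4 dp:

10.0760 g


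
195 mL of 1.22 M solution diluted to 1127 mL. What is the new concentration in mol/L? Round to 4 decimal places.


Dilution: M1*V1 = M2*V2, solve for M2.
M2 = M1*V1 / V2
M2 = 1.22 * 195 / 1127
M2 = 237.9 / 1127
M2 = 0.21109139 mol/L, rounded to 4 dp:

0.2111 mol/L


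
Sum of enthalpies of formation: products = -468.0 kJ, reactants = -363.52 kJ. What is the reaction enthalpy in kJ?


dH_rxn = sum(dH_f products) - sum(dH_f reactants)
dH_rxn = -468.0 - (-363.52)
dH_rxn = -104.48 kJ:

-104.48 kJ


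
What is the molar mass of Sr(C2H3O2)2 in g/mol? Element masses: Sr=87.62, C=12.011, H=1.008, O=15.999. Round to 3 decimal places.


M = sum(count * atomic_mass) over atoms.
M = 1*87.62 + 4*12.011 + 6*1.008 + 4*15.999
M = 87.62 + 48.044 + 6.048 + 63.996
M = 205.708 g/mol, rounded to 3 dp:

205.708 g/mol


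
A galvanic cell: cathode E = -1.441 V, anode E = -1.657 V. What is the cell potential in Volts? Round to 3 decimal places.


Standard cell potential: E_cell = E_cathode - E_anode.
E_cell = -1.441 - (-1.657)
E_cell = 0.216 V, rounded to 3 dp:

0.216 V


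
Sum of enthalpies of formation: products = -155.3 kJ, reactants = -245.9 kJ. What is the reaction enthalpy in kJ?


dH_rxn = sum(dH_f products) - sum(dH_f reactants)
dH_rxn = -155.3 - (-245.9)
dH_rxn = 90.6 kJ:

90.60 kJ


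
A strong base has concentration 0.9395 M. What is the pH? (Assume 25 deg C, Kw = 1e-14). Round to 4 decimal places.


A strong base dissociates completely, so [OH-] equals the given concentration.
pOH = -log10([OH-]) = -log10(0.9395) = 0.027103
pH = 14 - pOH = 14 - 0.027103
pH = 13.972897, rounded to 4 dp:

13.9729


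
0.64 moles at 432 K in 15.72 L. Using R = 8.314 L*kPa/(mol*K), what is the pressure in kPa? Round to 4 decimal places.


PV = nRT, solve for P = nRT / V.
nRT = 0.64 * 8.314 * 432 = 2298.6547
P = 2298.6547 / 15.72
P = 146.22485369 kPa, rounded to 4 dp:

146.2249 kPa


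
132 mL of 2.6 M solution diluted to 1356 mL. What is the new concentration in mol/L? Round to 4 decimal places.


Dilution: M1*V1 = M2*V2, solve for M2.
M2 = M1*V1 / V2
M2 = 2.6 * 132 / 1356
M2 = 343.2 / 1356
M2 = 0.25309735 mol/L, rounded to 4 dp:

0.2531 mol/L


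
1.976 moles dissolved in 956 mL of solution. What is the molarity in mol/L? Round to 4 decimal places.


Convert volume to liters: V_L = V_mL / 1000.
V_L = 956 / 1000 = 0.956 L
M = n / V_L = 1.976 / 0.956
M = 2.06694561 mol/L, rounded to 4 dp:

2.0669 mol/L


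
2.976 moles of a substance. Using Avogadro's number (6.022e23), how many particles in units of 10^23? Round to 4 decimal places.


N = n * NA, then divide by 1e23 for the requested units.
N / 1e23 = n * 6.022
N / 1e23 = 2.976 * 6.022
N / 1e23 = 17.921472, rounded to 4 dp:

17.9215
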